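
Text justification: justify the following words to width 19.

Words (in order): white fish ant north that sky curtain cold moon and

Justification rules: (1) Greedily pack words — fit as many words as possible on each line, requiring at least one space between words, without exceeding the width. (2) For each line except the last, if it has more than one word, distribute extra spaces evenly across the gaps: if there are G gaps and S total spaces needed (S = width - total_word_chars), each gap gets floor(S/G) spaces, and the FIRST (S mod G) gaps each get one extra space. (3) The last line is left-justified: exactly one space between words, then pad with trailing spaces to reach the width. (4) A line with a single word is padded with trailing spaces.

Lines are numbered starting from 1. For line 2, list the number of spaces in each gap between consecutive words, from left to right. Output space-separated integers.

Answer: 4 3

Derivation:
Line 1: ['white', 'fish', 'ant'] (min_width=14, slack=5)
Line 2: ['north', 'that', 'sky'] (min_width=14, slack=5)
Line 3: ['curtain', 'cold', 'moon'] (min_width=17, slack=2)
Line 4: ['and'] (min_width=3, slack=16)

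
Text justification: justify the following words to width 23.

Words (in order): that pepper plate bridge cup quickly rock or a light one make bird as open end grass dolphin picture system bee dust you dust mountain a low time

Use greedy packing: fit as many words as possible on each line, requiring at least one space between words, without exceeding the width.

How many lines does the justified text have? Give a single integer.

Line 1: ['that', 'pepper', 'plate'] (min_width=17, slack=6)
Line 2: ['bridge', 'cup', 'quickly', 'rock'] (min_width=23, slack=0)
Line 3: ['or', 'a', 'light', 'one', 'make'] (min_width=19, slack=4)
Line 4: ['bird', 'as', 'open', 'end', 'grass'] (min_width=22, slack=1)
Line 5: ['dolphin', 'picture', 'system'] (min_width=22, slack=1)
Line 6: ['bee', 'dust', 'you', 'dust'] (min_width=17, slack=6)
Line 7: ['mountain', 'a', 'low', 'time'] (min_width=19, slack=4)
Total lines: 7

Answer: 7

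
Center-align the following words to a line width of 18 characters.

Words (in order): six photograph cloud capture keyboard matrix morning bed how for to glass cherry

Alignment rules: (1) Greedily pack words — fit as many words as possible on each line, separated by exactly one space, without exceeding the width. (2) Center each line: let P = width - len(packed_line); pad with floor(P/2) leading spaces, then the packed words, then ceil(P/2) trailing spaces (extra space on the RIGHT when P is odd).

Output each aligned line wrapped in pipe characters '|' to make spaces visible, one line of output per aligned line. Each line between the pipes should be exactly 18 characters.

Line 1: ['six', 'photograph'] (min_width=14, slack=4)
Line 2: ['cloud', 'capture'] (min_width=13, slack=5)
Line 3: ['keyboard', 'matrix'] (min_width=15, slack=3)
Line 4: ['morning', 'bed', 'how'] (min_width=15, slack=3)
Line 5: ['for', 'to', 'glass'] (min_width=12, slack=6)
Line 6: ['cherry'] (min_width=6, slack=12)

Answer: |  six photograph  |
|  cloud capture   |
| keyboard matrix  |
| morning bed how  |
|   for to glass   |
|      cherry      |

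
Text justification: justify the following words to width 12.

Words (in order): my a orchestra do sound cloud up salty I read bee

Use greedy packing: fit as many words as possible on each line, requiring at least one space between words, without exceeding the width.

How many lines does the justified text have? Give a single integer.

Answer: 5

Derivation:
Line 1: ['my', 'a'] (min_width=4, slack=8)
Line 2: ['orchestra', 'do'] (min_width=12, slack=0)
Line 3: ['sound', 'cloud'] (min_width=11, slack=1)
Line 4: ['up', 'salty', 'I'] (min_width=10, slack=2)
Line 5: ['read', 'bee'] (min_width=8, slack=4)
Total lines: 5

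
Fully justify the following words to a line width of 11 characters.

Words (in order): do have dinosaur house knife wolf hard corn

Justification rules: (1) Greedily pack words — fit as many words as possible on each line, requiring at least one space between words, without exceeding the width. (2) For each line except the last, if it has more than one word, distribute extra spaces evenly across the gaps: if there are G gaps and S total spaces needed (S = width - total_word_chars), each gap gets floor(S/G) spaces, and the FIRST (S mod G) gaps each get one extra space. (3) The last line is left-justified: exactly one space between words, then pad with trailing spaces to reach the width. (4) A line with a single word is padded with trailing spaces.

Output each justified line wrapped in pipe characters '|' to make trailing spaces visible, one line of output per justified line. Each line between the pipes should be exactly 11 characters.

Answer: |do     have|
|dinosaur   |
|house knife|
|wolf   hard|
|corn       |

Derivation:
Line 1: ['do', 'have'] (min_width=7, slack=4)
Line 2: ['dinosaur'] (min_width=8, slack=3)
Line 3: ['house', 'knife'] (min_width=11, slack=0)
Line 4: ['wolf', 'hard'] (min_width=9, slack=2)
Line 5: ['corn'] (min_width=4, slack=7)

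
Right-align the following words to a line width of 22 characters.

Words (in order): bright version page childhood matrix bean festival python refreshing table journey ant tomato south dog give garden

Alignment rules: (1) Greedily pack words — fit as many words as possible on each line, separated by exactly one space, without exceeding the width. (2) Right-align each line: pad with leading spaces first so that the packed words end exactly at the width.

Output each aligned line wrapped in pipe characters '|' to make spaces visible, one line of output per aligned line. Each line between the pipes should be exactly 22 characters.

Answer: |   bright version page|
| childhood matrix bean|
|       festival python|
|      refreshing table|
|    journey ant tomato|
| south dog give garden|

Derivation:
Line 1: ['bright', 'version', 'page'] (min_width=19, slack=3)
Line 2: ['childhood', 'matrix', 'bean'] (min_width=21, slack=1)
Line 3: ['festival', 'python'] (min_width=15, slack=7)
Line 4: ['refreshing', 'table'] (min_width=16, slack=6)
Line 5: ['journey', 'ant', 'tomato'] (min_width=18, slack=4)
Line 6: ['south', 'dog', 'give', 'garden'] (min_width=21, slack=1)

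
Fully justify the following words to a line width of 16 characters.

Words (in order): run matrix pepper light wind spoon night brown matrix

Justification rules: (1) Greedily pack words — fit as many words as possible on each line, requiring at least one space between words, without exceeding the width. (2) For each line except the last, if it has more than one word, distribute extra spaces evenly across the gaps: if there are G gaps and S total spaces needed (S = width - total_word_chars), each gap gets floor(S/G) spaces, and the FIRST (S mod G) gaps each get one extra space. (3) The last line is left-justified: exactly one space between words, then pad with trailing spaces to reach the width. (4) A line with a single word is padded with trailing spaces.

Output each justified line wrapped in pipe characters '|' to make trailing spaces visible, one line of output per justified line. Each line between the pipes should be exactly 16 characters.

Answer: |run       matrix|
|pepper     light|
|wind spoon night|
|brown matrix    |

Derivation:
Line 1: ['run', 'matrix'] (min_width=10, slack=6)
Line 2: ['pepper', 'light'] (min_width=12, slack=4)
Line 3: ['wind', 'spoon', 'night'] (min_width=16, slack=0)
Line 4: ['brown', 'matrix'] (min_width=12, slack=4)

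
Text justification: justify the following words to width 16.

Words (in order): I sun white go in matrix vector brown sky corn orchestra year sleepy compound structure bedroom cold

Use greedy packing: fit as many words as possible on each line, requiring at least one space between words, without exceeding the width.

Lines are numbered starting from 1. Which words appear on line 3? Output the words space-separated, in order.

Line 1: ['I', 'sun', 'white', 'go'] (min_width=14, slack=2)
Line 2: ['in', 'matrix', 'vector'] (min_width=16, slack=0)
Line 3: ['brown', 'sky', 'corn'] (min_width=14, slack=2)
Line 4: ['orchestra', 'year'] (min_width=14, slack=2)
Line 5: ['sleepy', 'compound'] (min_width=15, slack=1)
Line 6: ['structure'] (min_width=9, slack=7)
Line 7: ['bedroom', 'cold'] (min_width=12, slack=4)

Answer: brown sky corn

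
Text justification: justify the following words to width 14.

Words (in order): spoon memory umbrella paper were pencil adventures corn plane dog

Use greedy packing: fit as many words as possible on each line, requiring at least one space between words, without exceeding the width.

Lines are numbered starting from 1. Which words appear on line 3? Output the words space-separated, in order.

Line 1: ['spoon', 'memory'] (min_width=12, slack=2)
Line 2: ['umbrella', 'paper'] (min_width=14, slack=0)
Line 3: ['were', 'pencil'] (min_width=11, slack=3)
Line 4: ['adventures'] (min_width=10, slack=4)
Line 5: ['corn', 'plane', 'dog'] (min_width=14, slack=0)

Answer: were pencil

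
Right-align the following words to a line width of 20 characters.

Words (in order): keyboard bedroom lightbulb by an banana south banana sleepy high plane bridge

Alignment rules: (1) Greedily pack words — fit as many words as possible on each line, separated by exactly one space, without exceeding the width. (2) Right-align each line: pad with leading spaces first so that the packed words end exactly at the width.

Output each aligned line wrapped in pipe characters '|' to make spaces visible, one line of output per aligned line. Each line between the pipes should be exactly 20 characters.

Line 1: ['keyboard', 'bedroom'] (min_width=16, slack=4)
Line 2: ['lightbulb', 'by', 'an'] (min_width=15, slack=5)
Line 3: ['banana', 'south', 'banana'] (min_width=19, slack=1)
Line 4: ['sleepy', 'high', 'plane'] (min_width=17, slack=3)
Line 5: ['bridge'] (min_width=6, slack=14)

Answer: |    keyboard bedroom|
|     lightbulb by an|
| banana south banana|
|   sleepy high plane|
|              bridge|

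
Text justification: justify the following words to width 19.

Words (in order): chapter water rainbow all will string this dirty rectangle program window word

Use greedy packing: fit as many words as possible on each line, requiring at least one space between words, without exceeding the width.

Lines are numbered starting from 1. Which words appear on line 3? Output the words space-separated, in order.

Line 1: ['chapter', 'water'] (min_width=13, slack=6)
Line 2: ['rainbow', 'all', 'will'] (min_width=16, slack=3)
Line 3: ['string', 'this', 'dirty'] (min_width=17, slack=2)
Line 4: ['rectangle', 'program'] (min_width=17, slack=2)
Line 5: ['window', 'word'] (min_width=11, slack=8)

Answer: string this dirty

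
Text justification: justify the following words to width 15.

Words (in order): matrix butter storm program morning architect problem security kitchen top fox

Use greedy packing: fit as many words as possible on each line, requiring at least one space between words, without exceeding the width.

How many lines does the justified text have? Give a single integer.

Answer: 7

Derivation:
Line 1: ['matrix', 'butter'] (min_width=13, slack=2)
Line 2: ['storm', 'program'] (min_width=13, slack=2)
Line 3: ['morning'] (min_width=7, slack=8)
Line 4: ['architect'] (min_width=9, slack=6)
Line 5: ['problem'] (min_width=7, slack=8)
Line 6: ['security'] (min_width=8, slack=7)
Line 7: ['kitchen', 'top', 'fox'] (min_width=15, slack=0)
Total lines: 7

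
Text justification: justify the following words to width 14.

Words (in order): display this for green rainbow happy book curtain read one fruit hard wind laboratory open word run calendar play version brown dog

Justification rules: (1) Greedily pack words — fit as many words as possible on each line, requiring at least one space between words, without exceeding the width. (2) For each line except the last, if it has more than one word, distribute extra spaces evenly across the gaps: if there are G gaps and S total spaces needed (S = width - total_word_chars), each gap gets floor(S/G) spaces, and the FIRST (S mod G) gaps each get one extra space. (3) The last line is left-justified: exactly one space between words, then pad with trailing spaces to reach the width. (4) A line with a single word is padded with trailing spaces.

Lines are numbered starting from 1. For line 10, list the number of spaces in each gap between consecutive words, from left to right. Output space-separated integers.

Line 1: ['display', 'this'] (min_width=12, slack=2)
Line 2: ['for', 'green'] (min_width=9, slack=5)
Line 3: ['rainbow', 'happy'] (min_width=13, slack=1)
Line 4: ['book', 'curtain'] (min_width=12, slack=2)
Line 5: ['read', 'one', 'fruit'] (min_width=14, slack=0)
Line 6: ['hard', 'wind'] (min_width=9, slack=5)
Line 7: ['laboratory'] (min_width=10, slack=4)
Line 8: ['open', 'word', 'run'] (min_width=13, slack=1)
Line 9: ['calendar', 'play'] (min_width=13, slack=1)
Line 10: ['version', 'brown'] (min_width=13, slack=1)
Line 11: ['dog'] (min_width=3, slack=11)

Answer: 2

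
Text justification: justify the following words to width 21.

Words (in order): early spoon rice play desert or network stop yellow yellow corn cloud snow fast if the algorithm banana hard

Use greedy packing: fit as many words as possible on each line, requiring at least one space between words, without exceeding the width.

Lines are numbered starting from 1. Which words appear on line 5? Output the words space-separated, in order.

Answer: if the algorithm

Derivation:
Line 1: ['early', 'spoon', 'rice', 'play'] (min_width=21, slack=0)
Line 2: ['desert', 'or', 'network'] (min_width=17, slack=4)
Line 3: ['stop', 'yellow', 'yellow'] (min_width=18, slack=3)
Line 4: ['corn', 'cloud', 'snow', 'fast'] (min_width=20, slack=1)
Line 5: ['if', 'the', 'algorithm'] (min_width=16, slack=5)
Line 6: ['banana', 'hard'] (min_width=11, slack=10)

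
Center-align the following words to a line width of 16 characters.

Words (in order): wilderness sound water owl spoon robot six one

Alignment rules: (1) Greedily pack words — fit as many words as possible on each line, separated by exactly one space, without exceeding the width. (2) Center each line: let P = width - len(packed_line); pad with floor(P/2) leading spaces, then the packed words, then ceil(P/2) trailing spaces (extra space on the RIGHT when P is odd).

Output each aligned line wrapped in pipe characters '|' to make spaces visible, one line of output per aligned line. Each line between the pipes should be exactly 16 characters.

Line 1: ['wilderness', 'sound'] (min_width=16, slack=0)
Line 2: ['water', 'owl', 'spoon'] (min_width=15, slack=1)
Line 3: ['robot', 'six', 'one'] (min_width=13, slack=3)

Answer: |wilderness sound|
|water owl spoon |
| robot six one  |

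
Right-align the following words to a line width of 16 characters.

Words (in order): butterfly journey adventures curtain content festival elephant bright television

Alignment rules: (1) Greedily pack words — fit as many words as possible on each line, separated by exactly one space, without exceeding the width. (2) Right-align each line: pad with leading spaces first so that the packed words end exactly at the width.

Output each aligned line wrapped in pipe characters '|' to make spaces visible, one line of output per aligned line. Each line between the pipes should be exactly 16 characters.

Answer: |       butterfly|
|         journey|
|      adventures|
| curtain content|
|        festival|
| elephant bright|
|      television|

Derivation:
Line 1: ['butterfly'] (min_width=9, slack=7)
Line 2: ['journey'] (min_width=7, slack=9)
Line 3: ['adventures'] (min_width=10, slack=6)
Line 4: ['curtain', 'content'] (min_width=15, slack=1)
Line 5: ['festival'] (min_width=8, slack=8)
Line 6: ['elephant', 'bright'] (min_width=15, slack=1)
Line 7: ['television'] (min_width=10, slack=6)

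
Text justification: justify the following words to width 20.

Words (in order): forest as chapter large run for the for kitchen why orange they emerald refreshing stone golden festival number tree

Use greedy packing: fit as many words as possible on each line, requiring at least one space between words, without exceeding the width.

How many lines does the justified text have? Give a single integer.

Line 1: ['forest', 'as', 'chapter'] (min_width=17, slack=3)
Line 2: ['large', 'run', 'for', 'the'] (min_width=17, slack=3)
Line 3: ['for', 'kitchen', 'why'] (min_width=15, slack=5)
Line 4: ['orange', 'they', 'emerald'] (min_width=19, slack=1)
Line 5: ['refreshing', 'stone'] (min_width=16, slack=4)
Line 6: ['golden', 'festival'] (min_width=15, slack=5)
Line 7: ['number', 'tree'] (min_width=11, slack=9)
Total lines: 7

Answer: 7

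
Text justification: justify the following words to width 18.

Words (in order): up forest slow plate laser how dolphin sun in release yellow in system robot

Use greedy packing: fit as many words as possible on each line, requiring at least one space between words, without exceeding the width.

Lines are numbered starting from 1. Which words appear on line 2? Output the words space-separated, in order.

Line 1: ['up', 'forest', 'slow'] (min_width=14, slack=4)
Line 2: ['plate', 'laser', 'how'] (min_width=15, slack=3)
Line 3: ['dolphin', 'sun', 'in'] (min_width=14, slack=4)
Line 4: ['release', 'yellow', 'in'] (min_width=17, slack=1)
Line 5: ['system', 'robot'] (min_width=12, slack=6)

Answer: plate laser how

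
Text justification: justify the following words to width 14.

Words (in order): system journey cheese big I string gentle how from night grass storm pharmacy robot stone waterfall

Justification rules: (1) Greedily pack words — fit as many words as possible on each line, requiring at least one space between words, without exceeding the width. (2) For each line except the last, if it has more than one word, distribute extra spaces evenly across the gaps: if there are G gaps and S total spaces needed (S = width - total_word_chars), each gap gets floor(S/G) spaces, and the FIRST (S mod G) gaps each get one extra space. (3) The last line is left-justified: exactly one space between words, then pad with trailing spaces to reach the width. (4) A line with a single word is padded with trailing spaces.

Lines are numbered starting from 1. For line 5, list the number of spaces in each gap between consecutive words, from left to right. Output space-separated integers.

Answer: 4

Derivation:
Line 1: ['system', 'journey'] (min_width=14, slack=0)
Line 2: ['cheese', 'big', 'I'] (min_width=12, slack=2)
Line 3: ['string', 'gentle'] (min_width=13, slack=1)
Line 4: ['how', 'from', 'night'] (min_width=14, slack=0)
Line 5: ['grass', 'storm'] (min_width=11, slack=3)
Line 6: ['pharmacy', 'robot'] (min_width=14, slack=0)
Line 7: ['stone'] (min_width=5, slack=9)
Line 8: ['waterfall'] (min_width=9, slack=5)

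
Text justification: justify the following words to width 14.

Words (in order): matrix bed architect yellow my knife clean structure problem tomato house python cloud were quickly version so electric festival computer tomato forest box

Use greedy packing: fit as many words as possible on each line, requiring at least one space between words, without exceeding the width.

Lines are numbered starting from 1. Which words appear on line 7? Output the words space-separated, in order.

Line 1: ['matrix', 'bed'] (min_width=10, slack=4)
Line 2: ['architect'] (min_width=9, slack=5)
Line 3: ['yellow', 'my'] (min_width=9, slack=5)
Line 4: ['knife', 'clean'] (min_width=11, slack=3)
Line 5: ['structure'] (min_width=9, slack=5)
Line 6: ['problem', 'tomato'] (min_width=14, slack=0)
Line 7: ['house', 'python'] (min_width=12, slack=2)
Line 8: ['cloud', 'were'] (min_width=10, slack=4)
Line 9: ['quickly'] (min_width=7, slack=7)
Line 10: ['version', 'so'] (min_width=10, slack=4)
Line 11: ['electric'] (min_width=8, slack=6)
Line 12: ['festival'] (min_width=8, slack=6)
Line 13: ['computer'] (min_width=8, slack=6)
Line 14: ['tomato', 'forest'] (min_width=13, slack=1)
Line 15: ['box'] (min_width=3, slack=11)

Answer: house python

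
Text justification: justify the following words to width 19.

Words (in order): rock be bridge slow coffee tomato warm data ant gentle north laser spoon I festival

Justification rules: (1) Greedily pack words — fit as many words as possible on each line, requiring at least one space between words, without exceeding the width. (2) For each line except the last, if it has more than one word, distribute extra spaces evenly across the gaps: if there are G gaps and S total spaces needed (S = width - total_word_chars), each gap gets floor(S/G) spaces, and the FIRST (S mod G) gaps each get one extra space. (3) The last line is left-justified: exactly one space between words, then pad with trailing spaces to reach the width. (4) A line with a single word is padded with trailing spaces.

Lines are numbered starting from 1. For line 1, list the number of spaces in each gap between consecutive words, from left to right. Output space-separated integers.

Line 1: ['rock', 'be', 'bridge', 'slow'] (min_width=19, slack=0)
Line 2: ['coffee', 'tomato', 'warm'] (min_width=18, slack=1)
Line 3: ['data', 'ant', 'gentle'] (min_width=15, slack=4)
Line 4: ['north', 'laser', 'spoon', 'I'] (min_width=19, slack=0)
Line 5: ['festival'] (min_width=8, slack=11)

Answer: 1 1 1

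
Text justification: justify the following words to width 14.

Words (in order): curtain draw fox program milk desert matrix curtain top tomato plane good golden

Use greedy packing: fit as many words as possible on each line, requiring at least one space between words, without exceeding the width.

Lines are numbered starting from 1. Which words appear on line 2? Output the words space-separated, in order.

Line 1: ['curtain', 'draw'] (min_width=12, slack=2)
Line 2: ['fox', 'program'] (min_width=11, slack=3)
Line 3: ['milk', 'desert'] (min_width=11, slack=3)
Line 4: ['matrix', 'curtain'] (min_width=14, slack=0)
Line 5: ['top', 'tomato'] (min_width=10, slack=4)
Line 6: ['plane', 'good'] (min_width=10, slack=4)
Line 7: ['golden'] (min_width=6, slack=8)

Answer: fox program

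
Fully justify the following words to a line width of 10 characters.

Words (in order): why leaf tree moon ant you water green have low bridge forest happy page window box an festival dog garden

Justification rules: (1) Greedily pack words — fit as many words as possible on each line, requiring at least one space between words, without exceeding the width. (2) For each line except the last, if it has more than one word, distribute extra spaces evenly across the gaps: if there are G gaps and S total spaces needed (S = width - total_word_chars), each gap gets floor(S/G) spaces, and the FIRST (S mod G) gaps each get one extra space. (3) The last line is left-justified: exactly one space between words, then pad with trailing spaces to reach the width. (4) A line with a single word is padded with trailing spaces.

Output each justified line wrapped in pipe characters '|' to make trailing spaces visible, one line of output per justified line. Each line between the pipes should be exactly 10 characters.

Line 1: ['why', 'leaf'] (min_width=8, slack=2)
Line 2: ['tree', 'moon'] (min_width=9, slack=1)
Line 3: ['ant', 'you'] (min_width=7, slack=3)
Line 4: ['water'] (min_width=5, slack=5)
Line 5: ['green', 'have'] (min_width=10, slack=0)
Line 6: ['low', 'bridge'] (min_width=10, slack=0)
Line 7: ['forest'] (min_width=6, slack=4)
Line 8: ['happy', 'page'] (min_width=10, slack=0)
Line 9: ['window', 'box'] (min_width=10, slack=0)
Line 10: ['an'] (min_width=2, slack=8)
Line 11: ['festival'] (min_width=8, slack=2)
Line 12: ['dog', 'garden'] (min_width=10, slack=0)

Answer: |why   leaf|
|tree  moon|
|ant    you|
|water     |
|green have|
|low bridge|
|forest    |
|happy page|
|window box|
|an        |
|festival  |
|dog garden|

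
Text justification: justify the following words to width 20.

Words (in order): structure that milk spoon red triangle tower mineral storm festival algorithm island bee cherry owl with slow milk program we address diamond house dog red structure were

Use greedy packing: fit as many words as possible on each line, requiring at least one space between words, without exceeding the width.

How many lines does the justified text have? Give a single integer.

Answer: 9

Derivation:
Line 1: ['structure', 'that', 'milk'] (min_width=19, slack=1)
Line 2: ['spoon', 'red', 'triangle'] (min_width=18, slack=2)
Line 3: ['tower', 'mineral', 'storm'] (min_width=19, slack=1)
Line 4: ['festival', 'algorithm'] (min_width=18, slack=2)
Line 5: ['island', 'bee', 'cherry'] (min_width=17, slack=3)
Line 6: ['owl', 'with', 'slow', 'milk'] (min_width=18, slack=2)
Line 7: ['program', 'we', 'address'] (min_width=18, slack=2)
Line 8: ['diamond', 'house', 'dog'] (min_width=17, slack=3)
Line 9: ['red', 'structure', 'were'] (min_width=18, slack=2)
Total lines: 9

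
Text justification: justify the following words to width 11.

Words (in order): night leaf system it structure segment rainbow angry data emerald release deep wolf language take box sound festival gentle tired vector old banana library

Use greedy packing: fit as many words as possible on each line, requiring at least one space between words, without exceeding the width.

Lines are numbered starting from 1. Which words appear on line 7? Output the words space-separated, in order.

Line 1: ['night', 'leaf'] (min_width=10, slack=1)
Line 2: ['system', 'it'] (min_width=9, slack=2)
Line 3: ['structure'] (min_width=9, slack=2)
Line 4: ['segment'] (min_width=7, slack=4)
Line 5: ['rainbow'] (min_width=7, slack=4)
Line 6: ['angry', 'data'] (min_width=10, slack=1)
Line 7: ['emerald'] (min_width=7, slack=4)
Line 8: ['release'] (min_width=7, slack=4)
Line 9: ['deep', 'wolf'] (min_width=9, slack=2)
Line 10: ['language'] (min_width=8, slack=3)
Line 11: ['take', 'box'] (min_width=8, slack=3)
Line 12: ['sound'] (min_width=5, slack=6)
Line 13: ['festival'] (min_width=8, slack=3)
Line 14: ['gentle'] (min_width=6, slack=5)
Line 15: ['tired'] (min_width=5, slack=6)
Line 16: ['vector', 'old'] (min_width=10, slack=1)
Line 17: ['banana'] (min_width=6, slack=5)
Line 18: ['library'] (min_width=7, slack=4)

Answer: emerald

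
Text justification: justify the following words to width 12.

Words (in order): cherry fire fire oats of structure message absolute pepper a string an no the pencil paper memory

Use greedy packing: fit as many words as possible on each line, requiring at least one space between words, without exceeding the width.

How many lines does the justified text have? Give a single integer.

Answer: 9

Derivation:
Line 1: ['cherry', 'fire'] (min_width=11, slack=1)
Line 2: ['fire', 'oats', 'of'] (min_width=12, slack=0)
Line 3: ['structure'] (min_width=9, slack=3)
Line 4: ['message'] (min_width=7, slack=5)
Line 5: ['absolute'] (min_width=8, slack=4)
Line 6: ['pepper', 'a'] (min_width=8, slack=4)
Line 7: ['string', 'an', 'no'] (min_width=12, slack=0)
Line 8: ['the', 'pencil'] (min_width=10, slack=2)
Line 9: ['paper', 'memory'] (min_width=12, slack=0)
Total lines: 9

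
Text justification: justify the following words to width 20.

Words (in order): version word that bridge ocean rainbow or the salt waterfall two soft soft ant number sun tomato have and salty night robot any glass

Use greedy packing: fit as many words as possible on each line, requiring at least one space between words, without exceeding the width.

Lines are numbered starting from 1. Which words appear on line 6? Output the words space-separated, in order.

Answer: tomato have and

Derivation:
Line 1: ['version', 'word', 'that'] (min_width=17, slack=3)
Line 2: ['bridge', 'ocean', 'rainbow'] (min_width=20, slack=0)
Line 3: ['or', 'the', 'salt'] (min_width=11, slack=9)
Line 4: ['waterfall', 'two', 'soft'] (min_width=18, slack=2)
Line 5: ['soft', 'ant', 'number', 'sun'] (min_width=19, slack=1)
Line 6: ['tomato', 'have', 'and'] (min_width=15, slack=5)
Line 7: ['salty', 'night', 'robot'] (min_width=17, slack=3)
Line 8: ['any', 'glass'] (min_width=9, slack=11)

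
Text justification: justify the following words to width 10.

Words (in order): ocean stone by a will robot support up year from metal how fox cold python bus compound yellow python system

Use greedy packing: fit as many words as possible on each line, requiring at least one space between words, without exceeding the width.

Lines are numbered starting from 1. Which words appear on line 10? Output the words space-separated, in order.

Answer: yellow

Derivation:
Line 1: ['ocean'] (min_width=5, slack=5)
Line 2: ['stone', 'by', 'a'] (min_width=10, slack=0)
Line 3: ['will', 'robot'] (min_width=10, slack=0)
Line 4: ['support', 'up'] (min_width=10, slack=0)
Line 5: ['year', 'from'] (min_width=9, slack=1)
Line 6: ['metal', 'how'] (min_width=9, slack=1)
Line 7: ['fox', 'cold'] (min_width=8, slack=2)
Line 8: ['python', 'bus'] (min_width=10, slack=0)
Line 9: ['compound'] (min_width=8, slack=2)
Line 10: ['yellow'] (min_width=6, slack=4)
Line 11: ['python'] (min_width=6, slack=4)
Line 12: ['system'] (min_width=6, slack=4)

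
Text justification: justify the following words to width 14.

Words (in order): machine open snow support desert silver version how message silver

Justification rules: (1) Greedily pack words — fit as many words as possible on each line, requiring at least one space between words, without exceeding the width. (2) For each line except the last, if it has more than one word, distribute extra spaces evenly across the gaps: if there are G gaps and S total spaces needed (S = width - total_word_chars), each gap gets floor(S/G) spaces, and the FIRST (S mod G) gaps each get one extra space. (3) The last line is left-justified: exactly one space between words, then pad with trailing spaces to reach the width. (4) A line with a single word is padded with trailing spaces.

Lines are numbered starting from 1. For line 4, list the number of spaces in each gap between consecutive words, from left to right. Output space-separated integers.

Answer: 4

Derivation:
Line 1: ['machine', 'open'] (min_width=12, slack=2)
Line 2: ['snow', 'support'] (min_width=12, slack=2)
Line 3: ['desert', 'silver'] (min_width=13, slack=1)
Line 4: ['version', 'how'] (min_width=11, slack=3)
Line 5: ['message', 'silver'] (min_width=14, slack=0)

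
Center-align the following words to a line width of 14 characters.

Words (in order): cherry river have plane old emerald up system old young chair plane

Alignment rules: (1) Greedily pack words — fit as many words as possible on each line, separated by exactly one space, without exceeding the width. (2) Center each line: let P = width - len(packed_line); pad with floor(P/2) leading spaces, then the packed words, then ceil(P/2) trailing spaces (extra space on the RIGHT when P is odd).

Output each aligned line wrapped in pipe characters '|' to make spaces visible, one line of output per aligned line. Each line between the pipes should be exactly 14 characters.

Line 1: ['cherry', 'river'] (min_width=12, slack=2)
Line 2: ['have', 'plane', 'old'] (min_width=14, slack=0)
Line 3: ['emerald', 'up'] (min_width=10, slack=4)
Line 4: ['system', 'old'] (min_width=10, slack=4)
Line 5: ['young', 'chair'] (min_width=11, slack=3)
Line 6: ['plane'] (min_width=5, slack=9)

Answer: | cherry river |
|have plane old|
|  emerald up  |
|  system old  |
| young chair  |
|    plane     |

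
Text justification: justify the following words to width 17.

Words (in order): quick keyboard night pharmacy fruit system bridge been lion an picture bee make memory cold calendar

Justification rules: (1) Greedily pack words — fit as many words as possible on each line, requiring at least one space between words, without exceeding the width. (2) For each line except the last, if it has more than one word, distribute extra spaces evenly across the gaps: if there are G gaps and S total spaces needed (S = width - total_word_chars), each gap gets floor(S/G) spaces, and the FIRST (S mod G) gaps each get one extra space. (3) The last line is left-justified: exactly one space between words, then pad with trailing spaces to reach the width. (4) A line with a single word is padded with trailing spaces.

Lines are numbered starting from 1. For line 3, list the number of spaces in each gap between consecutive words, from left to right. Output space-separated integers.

Answer: 6

Derivation:
Line 1: ['quick', 'keyboard'] (min_width=14, slack=3)
Line 2: ['night', 'pharmacy'] (min_width=14, slack=3)
Line 3: ['fruit', 'system'] (min_width=12, slack=5)
Line 4: ['bridge', 'been', 'lion'] (min_width=16, slack=1)
Line 5: ['an', 'picture', 'bee'] (min_width=14, slack=3)
Line 6: ['make', 'memory', 'cold'] (min_width=16, slack=1)
Line 7: ['calendar'] (min_width=8, slack=9)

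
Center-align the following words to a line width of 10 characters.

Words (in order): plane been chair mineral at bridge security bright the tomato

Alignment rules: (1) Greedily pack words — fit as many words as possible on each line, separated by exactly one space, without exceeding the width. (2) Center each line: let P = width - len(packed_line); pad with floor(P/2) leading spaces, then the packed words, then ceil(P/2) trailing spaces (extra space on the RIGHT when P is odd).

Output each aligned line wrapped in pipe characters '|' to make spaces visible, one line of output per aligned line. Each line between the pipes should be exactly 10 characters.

Answer: |plane been|
|  chair   |
|mineral at|
|  bridge  |
| security |
|bright the|
|  tomato  |

Derivation:
Line 1: ['plane', 'been'] (min_width=10, slack=0)
Line 2: ['chair'] (min_width=5, slack=5)
Line 3: ['mineral', 'at'] (min_width=10, slack=0)
Line 4: ['bridge'] (min_width=6, slack=4)
Line 5: ['security'] (min_width=8, slack=2)
Line 6: ['bright', 'the'] (min_width=10, slack=0)
Line 7: ['tomato'] (min_width=6, slack=4)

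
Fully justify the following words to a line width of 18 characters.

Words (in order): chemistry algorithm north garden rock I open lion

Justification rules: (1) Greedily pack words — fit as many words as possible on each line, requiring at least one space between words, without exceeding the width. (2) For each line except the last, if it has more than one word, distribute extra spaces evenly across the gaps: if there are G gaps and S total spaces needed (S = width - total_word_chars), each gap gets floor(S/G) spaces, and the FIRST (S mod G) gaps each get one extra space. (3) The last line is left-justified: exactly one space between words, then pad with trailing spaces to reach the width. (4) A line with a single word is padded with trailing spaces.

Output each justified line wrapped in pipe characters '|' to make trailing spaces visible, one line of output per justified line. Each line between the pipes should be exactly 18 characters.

Line 1: ['chemistry'] (min_width=9, slack=9)
Line 2: ['algorithm', 'north'] (min_width=15, slack=3)
Line 3: ['garden', 'rock', 'I', 'open'] (min_width=18, slack=0)
Line 4: ['lion'] (min_width=4, slack=14)

Answer: |chemistry         |
|algorithm    north|
|garden rock I open|
|lion              |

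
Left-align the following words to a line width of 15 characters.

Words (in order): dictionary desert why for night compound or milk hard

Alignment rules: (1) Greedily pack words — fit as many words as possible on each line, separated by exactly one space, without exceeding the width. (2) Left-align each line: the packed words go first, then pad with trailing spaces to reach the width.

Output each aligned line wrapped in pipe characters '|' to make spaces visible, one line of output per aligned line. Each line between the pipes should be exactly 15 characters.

Line 1: ['dictionary'] (min_width=10, slack=5)
Line 2: ['desert', 'why', 'for'] (min_width=14, slack=1)
Line 3: ['night', 'compound'] (min_width=14, slack=1)
Line 4: ['or', 'milk', 'hard'] (min_width=12, slack=3)

Answer: |dictionary     |
|desert why for |
|night compound |
|or milk hard   |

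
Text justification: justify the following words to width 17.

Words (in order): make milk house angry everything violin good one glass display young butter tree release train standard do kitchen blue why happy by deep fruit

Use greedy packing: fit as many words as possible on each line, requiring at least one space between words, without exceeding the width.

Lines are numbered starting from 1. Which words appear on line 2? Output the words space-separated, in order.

Line 1: ['make', 'milk', 'house'] (min_width=15, slack=2)
Line 2: ['angry', 'everything'] (min_width=16, slack=1)
Line 3: ['violin', 'good', 'one'] (min_width=15, slack=2)
Line 4: ['glass', 'display'] (min_width=13, slack=4)
Line 5: ['young', 'butter', 'tree'] (min_width=17, slack=0)
Line 6: ['release', 'train'] (min_width=13, slack=4)
Line 7: ['standard', 'do'] (min_width=11, slack=6)
Line 8: ['kitchen', 'blue', 'why'] (min_width=16, slack=1)
Line 9: ['happy', 'by', 'deep'] (min_width=13, slack=4)
Line 10: ['fruit'] (min_width=5, slack=12)

Answer: angry everything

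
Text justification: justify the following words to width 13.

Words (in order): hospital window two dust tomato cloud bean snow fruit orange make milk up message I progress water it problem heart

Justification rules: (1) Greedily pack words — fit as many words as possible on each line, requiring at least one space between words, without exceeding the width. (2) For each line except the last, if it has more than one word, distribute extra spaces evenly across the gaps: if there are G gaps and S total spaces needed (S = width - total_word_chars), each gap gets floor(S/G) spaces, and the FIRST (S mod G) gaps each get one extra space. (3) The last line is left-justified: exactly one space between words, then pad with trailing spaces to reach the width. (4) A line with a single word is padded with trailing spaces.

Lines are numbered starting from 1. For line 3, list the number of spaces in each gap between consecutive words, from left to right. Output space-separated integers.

Line 1: ['hospital'] (min_width=8, slack=5)
Line 2: ['window', 'two'] (min_width=10, slack=3)
Line 3: ['dust', 'tomato'] (min_width=11, slack=2)
Line 4: ['cloud', 'bean'] (min_width=10, slack=3)
Line 5: ['snow', 'fruit'] (min_width=10, slack=3)
Line 6: ['orange', 'make'] (min_width=11, slack=2)
Line 7: ['milk', 'up'] (min_width=7, slack=6)
Line 8: ['message', 'I'] (min_width=9, slack=4)
Line 9: ['progress'] (min_width=8, slack=5)
Line 10: ['water', 'it'] (min_width=8, slack=5)
Line 11: ['problem', 'heart'] (min_width=13, slack=0)

Answer: 3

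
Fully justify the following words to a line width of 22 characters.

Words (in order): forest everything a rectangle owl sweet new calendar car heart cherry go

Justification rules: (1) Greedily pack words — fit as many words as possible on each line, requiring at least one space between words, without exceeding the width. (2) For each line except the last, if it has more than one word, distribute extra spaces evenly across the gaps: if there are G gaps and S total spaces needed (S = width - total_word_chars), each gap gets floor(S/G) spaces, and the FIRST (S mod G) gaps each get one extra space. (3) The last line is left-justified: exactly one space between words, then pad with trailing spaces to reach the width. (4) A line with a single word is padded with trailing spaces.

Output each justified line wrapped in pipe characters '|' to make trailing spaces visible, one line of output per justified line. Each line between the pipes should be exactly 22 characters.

Line 1: ['forest', 'everything', 'a'] (min_width=19, slack=3)
Line 2: ['rectangle', 'owl', 'sweet'] (min_width=19, slack=3)
Line 3: ['new', 'calendar', 'car', 'heart'] (min_width=22, slack=0)
Line 4: ['cherry', 'go'] (min_width=9, slack=13)

Answer: |forest   everything  a|
|rectangle   owl  sweet|
|new calendar car heart|
|cherry go             |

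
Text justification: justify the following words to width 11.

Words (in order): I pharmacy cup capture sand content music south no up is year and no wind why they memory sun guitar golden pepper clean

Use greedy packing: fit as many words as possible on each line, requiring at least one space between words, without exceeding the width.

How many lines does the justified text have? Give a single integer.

Line 1: ['I', 'pharmacy'] (min_width=10, slack=1)
Line 2: ['cup', 'capture'] (min_width=11, slack=0)
Line 3: ['sand'] (min_width=4, slack=7)
Line 4: ['content'] (min_width=7, slack=4)
Line 5: ['music', 'south'] (min_width=11, slack=0)
Line 6: ['no', 'up', 'is'] (min_width=8, slack=3)
Line 7: ['year', 'and', 'no'] (min_width=11, slack=0)
Line 8: ['wind', 'why'] (min_width=8, slack=3)
Line 9: ['they', 'memory'] (min_width=11, slack=0)
Line 10: ['sun', 'guitar'] (min_width=10, slack=1)
Line 11: ['golden'] (min_width=6, slack=5)
Line 12: ['pepper'] (min_width=6, slack=5)
Line 13: ['clean'] (min_width=5, slack=6)
Total lines: 13

Answer: 13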